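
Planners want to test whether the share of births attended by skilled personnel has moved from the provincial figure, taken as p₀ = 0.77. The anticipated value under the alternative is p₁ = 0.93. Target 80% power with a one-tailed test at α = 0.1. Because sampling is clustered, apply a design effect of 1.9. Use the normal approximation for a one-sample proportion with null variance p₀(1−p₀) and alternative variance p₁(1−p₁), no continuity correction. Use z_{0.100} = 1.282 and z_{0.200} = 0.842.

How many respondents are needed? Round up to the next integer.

n = 43

n = [z_α·√(p₀q₀) + z_β·√(p₁q₁)]² / (p₁ − p₀)²
  = [1.282·√(0.77·0.23) + 0.842·√(0.93·0.07)]² / (0.16)²
  = [1.282·0.4208 + 0.842·0.2551]² / 0.0256
  = [0.7543]² / 0.0256
  = 22.23
Design effect: 1.9 × 22.23 = 42.23.
Round up → n = 43.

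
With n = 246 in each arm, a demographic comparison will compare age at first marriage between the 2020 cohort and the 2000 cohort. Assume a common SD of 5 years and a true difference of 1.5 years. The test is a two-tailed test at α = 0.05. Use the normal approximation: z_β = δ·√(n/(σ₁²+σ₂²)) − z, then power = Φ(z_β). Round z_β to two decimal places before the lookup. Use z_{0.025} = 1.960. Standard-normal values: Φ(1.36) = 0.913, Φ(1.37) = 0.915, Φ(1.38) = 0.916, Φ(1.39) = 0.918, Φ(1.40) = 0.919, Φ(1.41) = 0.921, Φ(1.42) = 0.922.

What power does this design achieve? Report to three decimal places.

z_β = δ·√(n/(σ₁²+σ₂²)) − z_{α/2}
    = 1.5 · √(246/50) − 1.960
    = 1.5 · 2.21811 − 1.960
    = 3.3272 − 1.960 = 1.3672 → 1.37
Power = Φ(1.37) = 0.915.

Power ≈ 0.915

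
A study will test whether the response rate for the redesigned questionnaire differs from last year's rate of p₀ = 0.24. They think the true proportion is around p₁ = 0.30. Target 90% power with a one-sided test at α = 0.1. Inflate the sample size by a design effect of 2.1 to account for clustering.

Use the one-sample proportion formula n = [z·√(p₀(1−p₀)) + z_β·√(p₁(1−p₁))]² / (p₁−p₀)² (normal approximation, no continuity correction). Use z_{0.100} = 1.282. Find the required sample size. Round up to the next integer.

n = 752

n = [z_α·√(p₀q₀) + z_β·√(p₁q₁)]² / (p₁ − p₀)²
  = [1.282·√(0.24·0.76) + 1.282·√(0.30·0.70)]² / (0.06)²
  = [1.282·0.4271 + 1.282·0.4583]² / 0.0036
  = [1.1350]² / 0.0036
  = 357.84
Design effect: 2.1 × 357.84 = 751.47.
Round up → n = 752.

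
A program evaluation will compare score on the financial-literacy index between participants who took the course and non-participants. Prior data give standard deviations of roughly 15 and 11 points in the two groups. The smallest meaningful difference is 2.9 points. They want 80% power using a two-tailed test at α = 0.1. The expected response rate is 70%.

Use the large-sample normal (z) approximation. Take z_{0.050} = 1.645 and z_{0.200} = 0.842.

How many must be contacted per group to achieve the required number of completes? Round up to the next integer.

n = 364 per group

n = (z_{α/2} + z_β)² · (σ₁² + σ₂²) / δ²
  = (1.645 + 0.842)² · (15² + 11² = 346) / 2.9²
  = 6.1852 · 346 / 8.41
  = 254.47
Adjust for 70% response: 254.47 / 0.70 = 363.52.
Round up → n = 364 per group.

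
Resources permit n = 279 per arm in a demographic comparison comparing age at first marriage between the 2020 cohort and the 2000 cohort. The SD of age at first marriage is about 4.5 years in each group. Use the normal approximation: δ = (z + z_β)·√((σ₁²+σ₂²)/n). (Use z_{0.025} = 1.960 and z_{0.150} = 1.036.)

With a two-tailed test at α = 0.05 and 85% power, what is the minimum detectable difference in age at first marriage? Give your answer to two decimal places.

Minimum detectable difference ≈ 1.14 years

δ = (z_{α/2} + z_β) · √((σ₁²+σ₂²)/n)
  = (1.960 + 1.036) · √(40.5/279)
  = 2.996 · √0.14516
  = 2.996 · 0.3810
  = 1.1415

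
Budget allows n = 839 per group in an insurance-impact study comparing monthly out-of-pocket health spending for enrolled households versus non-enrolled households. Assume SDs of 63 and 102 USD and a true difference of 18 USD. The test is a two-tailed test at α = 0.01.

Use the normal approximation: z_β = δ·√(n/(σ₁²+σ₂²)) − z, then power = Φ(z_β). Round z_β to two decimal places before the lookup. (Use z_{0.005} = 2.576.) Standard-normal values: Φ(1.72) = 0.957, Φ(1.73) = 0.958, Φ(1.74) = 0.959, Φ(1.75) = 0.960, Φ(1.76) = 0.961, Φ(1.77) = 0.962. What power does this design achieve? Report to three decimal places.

z_β = δ·√(n/(σ₁²+σ₂²)) − z_{α/2}
    = 18 · √(839/14373) − 2.576
    = 18 · 0.24161 − 2.576
    = 4.3489 − 2.576 = 1.7729 → 1.77
Power = Φ(1.77) = 0.962.

Power ≈ 0.962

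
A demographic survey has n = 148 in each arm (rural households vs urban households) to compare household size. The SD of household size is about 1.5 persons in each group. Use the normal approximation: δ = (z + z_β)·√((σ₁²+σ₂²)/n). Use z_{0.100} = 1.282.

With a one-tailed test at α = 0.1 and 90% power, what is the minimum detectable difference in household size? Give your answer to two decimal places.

δ = (z_α + z_β) · √((σ₁²+σ₂²)/n)
  = (1.282 + 1.282) · √(4.5/148)
  = 2.564 · √0.03041
  = 2.564 · 0.1744
  = 0.4471

Minimum detectable difference ≈ 0.45 persons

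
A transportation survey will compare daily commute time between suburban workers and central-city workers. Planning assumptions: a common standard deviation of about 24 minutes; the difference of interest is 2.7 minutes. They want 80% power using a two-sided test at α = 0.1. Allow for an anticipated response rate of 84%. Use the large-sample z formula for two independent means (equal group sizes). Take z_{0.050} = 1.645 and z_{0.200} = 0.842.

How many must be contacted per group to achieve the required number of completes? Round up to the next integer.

n = 1164 per group

n = (z_{α/2} + z_β)² · (σ₁² + σ₂²) / δ²
  = (1.645 + 0.842)² · (2·24² = 1152) / 2.7²
  = 6.1852 · 1152 / 7.29
  = 977.41
Adjust for 84% response: 977.41 / 0.84 = 1163.58.
Round up → n = 1164 per group.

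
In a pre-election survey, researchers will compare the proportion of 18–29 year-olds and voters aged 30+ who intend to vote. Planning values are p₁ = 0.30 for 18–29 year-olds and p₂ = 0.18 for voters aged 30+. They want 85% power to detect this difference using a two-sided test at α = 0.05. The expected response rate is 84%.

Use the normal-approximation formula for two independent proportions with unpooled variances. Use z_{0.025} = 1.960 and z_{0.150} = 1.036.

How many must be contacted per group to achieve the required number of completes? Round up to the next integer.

n = 266 per group

n = (z_{α/2} + z_β)² · [p₁(1−p₁) + p₂(1−p₂)] / (p₁ − p₂)²
  = (1.960 + 1.036)² · (0.30·0.70 + 0.18·0.82) / (0.12)²
  = (2.996)² · (0.2100 + 0.1476) / 0.0144
  = 8.9760 · 0.3576 / 0.0144
  = 222.90
Adjust for 84% response: 222.90 / 0.84 = 265.36.
Round up → n = 266 per group.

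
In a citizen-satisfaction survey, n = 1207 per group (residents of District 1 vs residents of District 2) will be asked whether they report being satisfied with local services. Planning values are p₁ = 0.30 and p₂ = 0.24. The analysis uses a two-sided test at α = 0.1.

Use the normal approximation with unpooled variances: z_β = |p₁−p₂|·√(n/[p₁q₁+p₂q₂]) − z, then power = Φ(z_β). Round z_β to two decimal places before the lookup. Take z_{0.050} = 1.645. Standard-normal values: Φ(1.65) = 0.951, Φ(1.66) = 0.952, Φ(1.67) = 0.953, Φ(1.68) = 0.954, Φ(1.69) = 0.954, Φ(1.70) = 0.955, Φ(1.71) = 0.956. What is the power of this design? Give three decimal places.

Power ≈ 0.954

z_β = |p₁−p₂|·√(n/[p₁q₁+p₂q₂]) − z_{α/2}
    = 0.06 · √(1207/0.3924) − 1.645
    = 0.06 · 55.4612 − 1.645
    = 3.3277 − 1.645 = 1.6827 → 1.68
Power = Φ(1.68) = 0.954.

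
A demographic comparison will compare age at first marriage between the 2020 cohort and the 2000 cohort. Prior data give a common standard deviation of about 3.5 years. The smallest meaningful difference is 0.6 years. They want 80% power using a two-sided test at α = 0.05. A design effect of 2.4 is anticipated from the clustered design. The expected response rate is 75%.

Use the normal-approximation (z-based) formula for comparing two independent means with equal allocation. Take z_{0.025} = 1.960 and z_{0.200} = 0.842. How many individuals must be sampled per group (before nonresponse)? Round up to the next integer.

n = (z_{α/2} + z_β)² · (σ₁² + σ₂²) / δ²
  = (1.960 + 0.842)² · (2·3.5² = 24.5) / 0.6²
  = 7.8512 · 24.5 / 0.36
  = 534.32
Design effect: 2.4 × 534.32 = 1282.36.
Adjust for 75% response: 1282.36 / 0.75 = 1709.82.
Round up → n = 1710 per group.

n = 1710 per group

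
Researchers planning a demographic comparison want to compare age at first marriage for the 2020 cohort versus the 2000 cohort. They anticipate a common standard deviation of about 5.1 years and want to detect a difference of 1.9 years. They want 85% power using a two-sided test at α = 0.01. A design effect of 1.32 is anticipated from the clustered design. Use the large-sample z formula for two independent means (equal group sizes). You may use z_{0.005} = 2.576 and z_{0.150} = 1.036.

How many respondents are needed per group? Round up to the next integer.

n = (z_{α/2} + z_β)² · (σ₁² + σ₂²) / δ²
  = (2.576 + 1.036)² · (2·5.1² = 52.02) / 1.9²
  = 13.0465 · 52.02 / 3.61
  = 188.00
Design effect: 1.32 × 188.00 = 248.16.
Round up → n = 249 per group.

n = 249 per group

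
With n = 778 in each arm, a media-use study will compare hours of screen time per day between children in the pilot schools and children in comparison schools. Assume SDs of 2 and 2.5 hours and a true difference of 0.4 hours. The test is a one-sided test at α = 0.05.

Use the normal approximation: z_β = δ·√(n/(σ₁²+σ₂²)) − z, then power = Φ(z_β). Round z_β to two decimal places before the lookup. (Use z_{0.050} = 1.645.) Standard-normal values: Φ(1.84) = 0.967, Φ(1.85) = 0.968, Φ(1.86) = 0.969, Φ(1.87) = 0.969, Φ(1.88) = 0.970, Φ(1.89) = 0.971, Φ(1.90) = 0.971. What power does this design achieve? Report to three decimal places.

Power ≈ 0.967

z_β = δ·√(n/(σ₁²+σ₂²)) − z_α
    = 0.4 · √(778/10.25) − 1.645
    = 0.4 · 8.71220 − 1.645
    = 3.4849 − 1.645 = 1.8399 → 1.84
Power = Φ(1.84) = 0.967.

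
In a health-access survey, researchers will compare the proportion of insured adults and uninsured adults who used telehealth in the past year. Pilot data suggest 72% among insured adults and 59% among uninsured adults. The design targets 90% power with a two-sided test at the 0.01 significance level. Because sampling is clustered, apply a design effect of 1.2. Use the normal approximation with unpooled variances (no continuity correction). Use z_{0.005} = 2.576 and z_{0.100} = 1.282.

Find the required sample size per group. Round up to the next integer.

n = (z_{α/2} + z_β)² · [p₁(1−p₁) + p₂(1−p₂)] / (p₁ − p₂)²
  = (2.576 + 1.282)² · (0.72·0.28 + 0.59·0.41) / (0.13)²
  = (3.858)² · (0.2016 + 0.2419) / 0.0169
  = 14.8842 · 0.4435 / 0.0169
  = 390.60
Design effect: 1.2 × 390.60 = 468.72.
Round up → n = 469 per group.

n = 469 per group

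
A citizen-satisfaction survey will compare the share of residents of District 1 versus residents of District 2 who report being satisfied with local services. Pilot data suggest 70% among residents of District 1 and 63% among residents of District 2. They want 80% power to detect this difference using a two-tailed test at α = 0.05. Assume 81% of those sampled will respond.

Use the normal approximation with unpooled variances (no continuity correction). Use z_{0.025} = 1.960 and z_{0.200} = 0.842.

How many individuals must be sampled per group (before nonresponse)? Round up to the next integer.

n = 877 per group

n = (z_{α/2} + z_β)² · [p₁(1−p₁) + p₂(1−p₂)] / (p₁ − p₂)²
  = (1.960 + 0.842)² · (0.70·0.30 + 0.63·0.37) / (0.07)²
  = (2.802)² · (0.2100 + 0.2331) / 0.0049
  = 7.8512 · 0.4431 / 0.0049
  = 709.97
Adjust for 81% response: 709.97 / 0.81 = 876.51.
Round up → n = 877 per group.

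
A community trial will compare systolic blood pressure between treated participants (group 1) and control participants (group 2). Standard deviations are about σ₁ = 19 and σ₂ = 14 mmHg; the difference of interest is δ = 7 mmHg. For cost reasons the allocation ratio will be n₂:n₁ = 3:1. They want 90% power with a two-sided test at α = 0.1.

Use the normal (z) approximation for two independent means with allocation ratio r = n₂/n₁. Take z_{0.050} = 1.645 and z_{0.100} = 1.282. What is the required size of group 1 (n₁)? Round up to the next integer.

n₁ = (z_{α/2} + z_β)² · (σ₁² + σ₂²/r) / δ²
   = (1.645 + 1.282)² · (19² + 14²/3) / 7²
   = 8.5673 · (361 + 65.3333) / 49
   = 8.5673 · 426.3333 / 49
   = 74.54
Round up → n₁ = 75; n₂ = r·n₁ = 3 × 75 = 225.

n₁ = 75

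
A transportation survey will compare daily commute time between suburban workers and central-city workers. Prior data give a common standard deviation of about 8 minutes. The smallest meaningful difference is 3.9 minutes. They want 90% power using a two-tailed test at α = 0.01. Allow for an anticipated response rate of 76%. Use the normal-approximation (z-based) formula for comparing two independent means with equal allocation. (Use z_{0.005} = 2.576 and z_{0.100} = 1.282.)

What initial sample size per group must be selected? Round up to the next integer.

n = 165 per group

n = (z_{α/2} + z_β)² · (σ₁² + σ₂²) / δ²
  = (2.576 + 1.282)² · (2·8² = 128) / 3.9²
  = 14.8842 · 128 / 15.21
  = 125.26
Adjust for 76% response: 125.26 / 0.76 = 164.81.
Round up → n = 165 per group.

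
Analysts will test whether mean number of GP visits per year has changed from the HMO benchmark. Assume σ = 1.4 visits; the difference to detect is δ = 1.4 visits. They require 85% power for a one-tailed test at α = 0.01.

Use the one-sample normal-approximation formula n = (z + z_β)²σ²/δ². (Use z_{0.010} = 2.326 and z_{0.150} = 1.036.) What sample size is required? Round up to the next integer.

n = 12

n = (z_α + z_β)² · σ² / δ²
  = (2.326 + 1.036)² · 1.4² / 1.4²
  = 11.3030 · 1.96 / 1.96
  = 11.30
Round up → n = 12.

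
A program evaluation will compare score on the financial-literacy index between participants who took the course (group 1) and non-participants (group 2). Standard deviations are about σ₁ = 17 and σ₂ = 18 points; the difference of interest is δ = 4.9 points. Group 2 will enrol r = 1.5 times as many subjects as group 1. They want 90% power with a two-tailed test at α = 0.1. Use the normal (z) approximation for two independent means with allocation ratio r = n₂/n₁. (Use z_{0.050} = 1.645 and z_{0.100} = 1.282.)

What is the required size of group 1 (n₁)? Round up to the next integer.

n₁ = (z_{α/2} + z_β)² · (σ₁² + σ₂²/r) / δ²
   = (1.645 + 1.282)² · (17² + 18²/1.5) / 4.9²
   = 8.5673 · (289 + 216) / 24.01
   = 8.5673 · 505 / 24.01
   = 180.20
Round up → n₁ = 181; n₂ = r·n₁ = 1.5 × 181 = 272.

n₁ = 181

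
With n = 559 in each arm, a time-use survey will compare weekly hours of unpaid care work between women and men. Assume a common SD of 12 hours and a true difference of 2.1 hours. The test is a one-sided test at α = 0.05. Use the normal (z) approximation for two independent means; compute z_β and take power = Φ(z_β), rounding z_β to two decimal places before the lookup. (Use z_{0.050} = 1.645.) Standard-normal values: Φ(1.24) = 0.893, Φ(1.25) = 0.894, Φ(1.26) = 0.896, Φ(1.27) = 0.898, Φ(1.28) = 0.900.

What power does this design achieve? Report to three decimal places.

z_β = δ·√(n/(σ₁²+σ₂²)) − z_α
    = 2.1 · √(559/288) − 1.645
    = 2.1 · 1.39319 − 1.645
    = 2.9257 − 1.645 = 1.2807 → 1.28
Power = Φ(1.28) = 0.900.

Power ≈ 0.900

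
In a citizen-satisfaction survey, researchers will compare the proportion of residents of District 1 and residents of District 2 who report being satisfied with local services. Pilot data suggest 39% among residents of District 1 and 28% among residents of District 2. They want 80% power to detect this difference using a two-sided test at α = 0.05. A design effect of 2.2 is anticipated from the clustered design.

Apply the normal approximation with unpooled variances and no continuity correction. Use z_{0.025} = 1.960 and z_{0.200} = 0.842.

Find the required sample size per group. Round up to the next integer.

n = 628 per group

n = (z_{α/2} + z_β)² · [p₁(1−p₁) + p₂(1−p₂)] / (p₁ − p₂)²
  = (1.960 + 0.842)² · (0.39·0.61 + 0.28·0.72) / (0.11)²
  = (2.802)² · (0.2379 + 0.2016) / 0.0121
  = 7.8512 · 0.4395 / 0.0121
  = 285.17
Design effect: 2.2 × 285.17 = 627.38.
Round up → n = 628 per group.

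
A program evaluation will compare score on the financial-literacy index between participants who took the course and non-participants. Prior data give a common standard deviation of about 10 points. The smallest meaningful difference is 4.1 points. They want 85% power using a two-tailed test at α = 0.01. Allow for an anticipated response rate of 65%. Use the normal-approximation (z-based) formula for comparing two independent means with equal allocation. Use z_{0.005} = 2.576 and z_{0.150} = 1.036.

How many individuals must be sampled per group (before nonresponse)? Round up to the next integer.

n = (z_{α/2} + z_β)² · (σ₁² + σ₂²) / δ²
  = (2.576 + 1.036)² · (2·10² = 200) / 4.1²
  = 13.0465 · 200 / 16.81
  = 155.22
Adjust for 65% response: 155.22 / 0.65 = 238.81.
Round up → n = 239 per group.

n = 239 per group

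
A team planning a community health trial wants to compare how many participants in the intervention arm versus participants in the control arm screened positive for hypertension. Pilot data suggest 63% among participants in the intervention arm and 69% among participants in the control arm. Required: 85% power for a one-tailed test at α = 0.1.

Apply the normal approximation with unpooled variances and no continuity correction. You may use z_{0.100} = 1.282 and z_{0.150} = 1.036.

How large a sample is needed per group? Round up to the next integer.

n = 668 per group

n = (z_α + z_β)² · [p₁(1−p₁) + p₂(1−p₂)] / (p₁ − p₂)²
  = (1.282 + 1.036)² · (0.63·0.37 + 0.69·0.31) / (-0.06)²
  = (2.318)² · (0.2331 + 0.2139) / 0.0036
  = 5.3731 · 0.4470 / 0.0036
  = 667.16
Round up → n = 668 per group.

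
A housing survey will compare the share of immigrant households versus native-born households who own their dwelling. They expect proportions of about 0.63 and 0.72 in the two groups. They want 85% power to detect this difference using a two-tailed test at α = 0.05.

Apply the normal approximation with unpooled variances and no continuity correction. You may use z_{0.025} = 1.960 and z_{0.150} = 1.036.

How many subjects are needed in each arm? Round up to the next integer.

n = (z_{α/2} + z_β)² · [p₁(1−p₁) + p₂(1−p₂)] / (p₁ − p₂)²
  = (1.960 + 1.036)² · (0.63·0.37 + 0.72·0.28) / (-0.09)²
  = (2.996)² · (0.2331 + 0.2016) / 0.0081
  = 8.9760 · 0.4347 / 0.0081
  = 481.71
Round up → n = 482 per group.

n = 482 per group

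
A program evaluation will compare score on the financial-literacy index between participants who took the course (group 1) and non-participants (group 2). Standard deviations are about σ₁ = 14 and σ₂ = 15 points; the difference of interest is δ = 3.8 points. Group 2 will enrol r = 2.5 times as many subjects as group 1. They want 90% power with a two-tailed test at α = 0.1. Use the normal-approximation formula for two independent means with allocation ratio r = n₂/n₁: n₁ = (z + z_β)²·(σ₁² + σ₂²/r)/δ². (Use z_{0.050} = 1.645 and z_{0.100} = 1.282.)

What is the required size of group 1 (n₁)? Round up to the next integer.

n₁ = (z_{α/2} + z_β)² · (σ₁² + σ₂²/r) / δ²
   = (1.645 + 1.282)² · (14² + 15²/2.5) / 3.8²
   = 8.5673 · (196 + 90) / 14.44
   = 8.5673 · 286 / 14.44
   = 169.69
Round up → n₁ = 170; n₂ = r·n₁ = 2.5 × 170 = 425.

n₁ = 170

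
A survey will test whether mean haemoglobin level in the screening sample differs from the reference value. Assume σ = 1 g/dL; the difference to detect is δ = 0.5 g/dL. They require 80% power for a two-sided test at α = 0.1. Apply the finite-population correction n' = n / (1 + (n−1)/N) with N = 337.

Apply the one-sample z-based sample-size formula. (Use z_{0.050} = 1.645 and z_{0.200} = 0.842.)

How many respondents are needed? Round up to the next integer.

n = 24

n = (z_{α/2} + z_β)² · σ² / δ²
  = (1.645 + 0.842)² · 1² / 0.5²
  = 6.1852 · 1 / 0.25
  = 24.74
Finite-population correction (N = 337): 24.74 / (1 + (24.74 − 1)/337) = 23.11.
Round up → n = 24.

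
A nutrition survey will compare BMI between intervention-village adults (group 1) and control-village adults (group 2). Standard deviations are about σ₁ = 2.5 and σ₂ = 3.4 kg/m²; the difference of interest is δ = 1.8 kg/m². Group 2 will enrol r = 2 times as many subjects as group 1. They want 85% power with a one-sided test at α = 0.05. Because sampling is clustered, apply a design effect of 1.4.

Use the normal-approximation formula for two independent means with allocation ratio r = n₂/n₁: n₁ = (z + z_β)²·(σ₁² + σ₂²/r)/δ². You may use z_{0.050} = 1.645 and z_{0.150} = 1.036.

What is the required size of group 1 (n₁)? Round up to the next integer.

n₁ = (z_α + z_β)² · (σ₁² + σ₂²/r) / δ²
   = (1.645 + 1.036)² · (2.5² + 3.4²/2) / 1.8²
   = 7.1878 · (6.25 + 5.78) / 3.24
   = 7.1878 · 12.03 / 3.24
   = 26.69
Design effect: 1.4 × 26.69 = 37.36.
Round up → n₁ = 38; n₂ = r·n₁ = 2 × 38 = 76.

n₁ = 38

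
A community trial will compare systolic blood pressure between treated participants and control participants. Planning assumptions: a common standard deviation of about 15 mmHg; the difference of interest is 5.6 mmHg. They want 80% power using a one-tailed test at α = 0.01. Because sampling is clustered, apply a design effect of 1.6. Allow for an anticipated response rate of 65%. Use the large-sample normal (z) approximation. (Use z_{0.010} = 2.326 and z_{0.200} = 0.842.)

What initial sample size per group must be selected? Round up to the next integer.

n = 355 per group

n = (z_α + z_β)² · (σ₁² + σ₂²) / δ²
  = (2.326 + 0.842)² · (2·15² = 450) / 5.6²
  = 10.0362 · 450 / 31.36
  = 144.01
Design effect: 1.6 × 144.01 = 230.42.
Adjust for 65% response: 230.42 / 0.65 = 354.50.
Round up → n = 355 per group.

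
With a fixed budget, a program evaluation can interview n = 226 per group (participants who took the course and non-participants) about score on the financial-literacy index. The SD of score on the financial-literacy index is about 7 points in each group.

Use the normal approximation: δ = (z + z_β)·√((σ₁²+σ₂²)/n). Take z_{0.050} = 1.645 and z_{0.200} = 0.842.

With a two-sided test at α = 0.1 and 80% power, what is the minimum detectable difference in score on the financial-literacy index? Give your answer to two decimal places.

Minimum detectable difference ≈ 1.64 points

δ = (z_{α/2} + z_β) · √((σ₁²+σ₂²)/n)
  = (1.645 + 0.842) · √(98/226)
  = 2.487 · √0.43363
  = 2.487 · 0.6585
  = 1.6377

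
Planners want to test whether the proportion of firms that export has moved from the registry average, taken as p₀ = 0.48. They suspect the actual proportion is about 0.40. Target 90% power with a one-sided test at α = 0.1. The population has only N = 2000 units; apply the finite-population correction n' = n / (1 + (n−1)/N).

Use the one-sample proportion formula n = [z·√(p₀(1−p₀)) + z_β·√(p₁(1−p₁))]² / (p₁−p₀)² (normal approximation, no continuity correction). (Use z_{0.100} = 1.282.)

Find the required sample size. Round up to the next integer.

n = [z_α·√(p₀q₀) + z_β·√(p₁q₁)]² / (p₁ − p₀)²
  = [1.282·√(0.48·0.52) + 1.282·√(0.40·0.60)]² / (-0.08)²
  = [1.282·0.4996 + 1.282·0.4899]² / 0.0064
  = [1.2685]² / 0.0064
  = 251.44
Finite-population correction (N = 2000): 251.44 / (1 + (251.44 − 1)/2000) = 223.45.
Round up → n = 224.

n = 224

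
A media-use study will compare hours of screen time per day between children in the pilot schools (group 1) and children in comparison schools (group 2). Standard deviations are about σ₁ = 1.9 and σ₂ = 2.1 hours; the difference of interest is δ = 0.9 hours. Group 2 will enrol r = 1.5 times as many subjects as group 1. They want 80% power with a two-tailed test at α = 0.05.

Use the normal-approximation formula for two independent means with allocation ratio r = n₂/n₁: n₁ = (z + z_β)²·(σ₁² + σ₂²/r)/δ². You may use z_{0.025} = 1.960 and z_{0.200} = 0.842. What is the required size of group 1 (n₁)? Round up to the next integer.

n₁ = (z_{α/2} + z_β)² · (σ₁² + σ₂²/r) / δ²
   = (1.960 + 0.842)² · (1.9² + 2.1²/1.5) / 0.9²
   = 7.8512 · (3.61 + 2.94) / 0.81
   = 7.8512 · 6.55 / 0.81
   = 63.49
Round up → n₁ = 64; n₂ = r·n₁ = 1.5 × 64 = 96.

n₁ = 64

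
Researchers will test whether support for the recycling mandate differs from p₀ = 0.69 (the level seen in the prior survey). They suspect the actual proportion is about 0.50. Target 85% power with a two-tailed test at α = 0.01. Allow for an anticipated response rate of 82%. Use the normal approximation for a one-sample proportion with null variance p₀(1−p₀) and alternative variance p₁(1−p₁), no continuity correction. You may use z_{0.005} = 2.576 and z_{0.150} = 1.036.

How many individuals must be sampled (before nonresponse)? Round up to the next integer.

n = [z_{α/2}·√(p₀q₀) + z_β·√(p₁q₁)]² / (p₁ − p₀)²
  = [2.576·√(0.69·0.31) + 1.036·√(0.50·0.50)]² / (-0.19)²
  = [2.576·0.4625 + 1.036·0.5000]² / 0.0361
  = [1.7094]² / 0.0361
  = 80.94
Adjust for 82% response: 80.94 / 0.82 = 98.71.
Round up → n = 99.

n = 99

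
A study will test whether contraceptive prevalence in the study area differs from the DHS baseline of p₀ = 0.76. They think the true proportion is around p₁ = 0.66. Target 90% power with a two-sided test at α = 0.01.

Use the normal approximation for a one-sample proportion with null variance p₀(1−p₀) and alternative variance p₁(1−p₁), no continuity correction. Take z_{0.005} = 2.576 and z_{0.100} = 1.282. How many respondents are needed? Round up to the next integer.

n = 292

n = [z_{α/2}·√(p₀q₀) + z_β·√(p₁q₁)]² / (p₁ − p₀)²
  = [2.576·√(0.76·0.24) + 1.282·√(0.66·0.34)]² / (-0.10)²
  = [2.576·0.4271 + 1.282·0.4737]² / 0.0100
  = [1.7075]² / 0.0100
  = 291.54
Round up → n = 292.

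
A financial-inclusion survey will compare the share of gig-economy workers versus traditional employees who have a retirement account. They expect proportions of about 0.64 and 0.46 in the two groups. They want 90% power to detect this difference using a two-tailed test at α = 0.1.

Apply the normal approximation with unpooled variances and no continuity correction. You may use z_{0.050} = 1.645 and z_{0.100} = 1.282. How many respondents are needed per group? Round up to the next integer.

n = 127 per group

n = (z_{α/2} + z_β)² · [p₁(1−p₁) + p₂(1−p₂)] / (p₁ − p₂)²
  = (1.645 + 1.282)² · (0.64·0.36 + 0.46·0.54) / (0.18)²
  = (2.927)² · (0.2304 + 0.2484) / 0.0324
  = 8.5673 · 0.4788 / 0.0324
  = 126.61
Round up → n = 127 per group.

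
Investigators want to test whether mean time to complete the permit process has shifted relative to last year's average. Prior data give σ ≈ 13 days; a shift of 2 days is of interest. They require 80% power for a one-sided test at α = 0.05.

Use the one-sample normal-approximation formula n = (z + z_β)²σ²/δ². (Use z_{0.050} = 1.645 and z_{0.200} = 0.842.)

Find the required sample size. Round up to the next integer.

n = (z_α + z_β)² · σ² / δ²
  = (1.645 + 0.842)² · 13² / 2²
  = 6.1852 · 169 / 4
  = 261.32
Round up → n = 262.

n = 262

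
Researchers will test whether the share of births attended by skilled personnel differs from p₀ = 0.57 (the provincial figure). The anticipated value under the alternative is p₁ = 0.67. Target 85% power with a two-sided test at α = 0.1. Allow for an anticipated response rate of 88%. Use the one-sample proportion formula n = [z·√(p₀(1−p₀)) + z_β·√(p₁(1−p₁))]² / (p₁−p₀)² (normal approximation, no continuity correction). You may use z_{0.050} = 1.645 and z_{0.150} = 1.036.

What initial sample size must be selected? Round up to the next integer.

n = 193

n = [z_{α/2}·√(p₀q₀) + z_β·√(p₁q₁)]² / (p₁ − p₀)²
  = [1.645·√(0.57·0.43) + 1.036·√(0.67·0.33)]² / (0.10)²
  = [1.645·0.4951 + 1.036·0.4702]² / 0.0100
  = [1.3015]² / 0.0100
  = 169.40
Adjust for 88% response: 169.40 / 0.88 = 192.50.
Round up → n = 193.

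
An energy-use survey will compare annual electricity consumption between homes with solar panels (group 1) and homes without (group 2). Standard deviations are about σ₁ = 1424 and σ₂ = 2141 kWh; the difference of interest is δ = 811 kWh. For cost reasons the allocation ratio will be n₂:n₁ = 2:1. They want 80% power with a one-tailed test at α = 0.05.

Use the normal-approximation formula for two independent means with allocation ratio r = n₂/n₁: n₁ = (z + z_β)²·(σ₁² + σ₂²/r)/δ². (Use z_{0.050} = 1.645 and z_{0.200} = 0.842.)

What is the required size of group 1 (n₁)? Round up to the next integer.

n₁ = (z_α + z_β)² · (σ₁² + σ₂²/r) / δ²
   = (1.645 + 0.842)² · (1424² + 2141²/2) / 811²
   = 6.1852 · (2027776 + 2291940.5) / 657721
   = 6.1852 · 4319716.5 / 657721
   = 40.62
Round up → n₁ = 41; n₂ = r·n₁ = 2 × 41 = 82.

n₁ = 41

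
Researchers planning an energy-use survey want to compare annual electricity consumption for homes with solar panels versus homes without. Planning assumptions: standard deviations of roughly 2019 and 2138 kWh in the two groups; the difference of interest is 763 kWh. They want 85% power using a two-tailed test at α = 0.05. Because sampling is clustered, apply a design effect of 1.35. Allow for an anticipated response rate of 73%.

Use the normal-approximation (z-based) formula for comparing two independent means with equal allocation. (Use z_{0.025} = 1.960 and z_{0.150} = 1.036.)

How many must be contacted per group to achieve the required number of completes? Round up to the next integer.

n = 247 per group

n = (z_{α/2} + z_β)² · (σ₁² + σ₂²) / δ²
  = (1.960 + 1.036)² · (2019² + 2138² = 8647405) / 763²
  = 8.9760 · 8647405 / 582169
  = 133.33
Design effect: 1.35 × 133.33 = 179.99.
Adjust for 73% response: 179.99 / 0.73 = 246.56.
Round up → n = 247 per group.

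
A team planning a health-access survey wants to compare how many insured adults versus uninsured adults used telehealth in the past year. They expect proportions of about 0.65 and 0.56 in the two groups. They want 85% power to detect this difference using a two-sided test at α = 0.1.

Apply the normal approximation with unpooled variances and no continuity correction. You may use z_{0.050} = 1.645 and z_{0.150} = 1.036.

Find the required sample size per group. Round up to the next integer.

n = 421 per group

n = (z_{α/2} + z_β)² · [p₁(1−p₁) + p₂(1−p₂)] / (p₁ − p₂)²
  = (1.645 + 1.036)² · (0.65·0.35 + 0.56·0.44) / (0.09)²
  = (2.681)² · (0.2275 + 0.2464) / 0.0081
  = 7.1878 · 0.4739 / 0.0081
  = 420.53
Round up → n = 421 per group.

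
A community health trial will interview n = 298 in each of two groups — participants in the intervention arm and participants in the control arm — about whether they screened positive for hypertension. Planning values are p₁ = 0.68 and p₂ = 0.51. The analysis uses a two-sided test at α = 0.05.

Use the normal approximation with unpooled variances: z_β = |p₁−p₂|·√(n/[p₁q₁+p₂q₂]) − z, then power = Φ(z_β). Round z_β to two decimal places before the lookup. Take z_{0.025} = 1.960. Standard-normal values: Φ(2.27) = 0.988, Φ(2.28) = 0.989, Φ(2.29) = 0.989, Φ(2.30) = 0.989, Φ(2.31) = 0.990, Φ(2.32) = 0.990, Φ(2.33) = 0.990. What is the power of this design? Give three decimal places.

Power ≈ 0.990

z_β = |p₁−p₂|·√(n/[p₁q₁+p₂q₂]) − z_{α/2}
    = 0.17 · √(298/0.4675) − 1.960
    = 0.17 · 25.2474 − 1.960
    = 4.2921 − 1.960 = 2.3321 → 2.33
Power = Φ(2.33) = 0.990.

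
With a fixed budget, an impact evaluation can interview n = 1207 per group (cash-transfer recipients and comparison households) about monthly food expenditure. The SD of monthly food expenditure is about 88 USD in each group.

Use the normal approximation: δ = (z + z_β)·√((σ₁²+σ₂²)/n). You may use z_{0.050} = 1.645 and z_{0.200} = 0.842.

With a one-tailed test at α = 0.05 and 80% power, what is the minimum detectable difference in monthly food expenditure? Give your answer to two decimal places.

δ = (z_α + z_β) · √((σ₁²+σ₂²)/n)
  = (1.645 + 0.842) · √(15488/1207)
  = 2.487 · √12.8318
  = 2.487 · 3.5822
  = 8.9088

Minimum detectable difference ≈ 8.91 USD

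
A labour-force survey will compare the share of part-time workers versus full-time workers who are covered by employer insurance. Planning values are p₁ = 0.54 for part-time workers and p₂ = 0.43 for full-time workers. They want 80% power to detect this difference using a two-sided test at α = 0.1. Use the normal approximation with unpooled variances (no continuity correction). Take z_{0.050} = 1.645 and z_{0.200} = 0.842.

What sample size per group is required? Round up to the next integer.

n = (z_{α/2} + z_β)² · [p₁(1−p₁) + p₂(1−p₂)] / (p₁ − p₂)²
  = (1.645 + 0.842)² · (0.54·0.46 + 0.43·0.57) / (0.11)²
  = (2.487)² · (0.2484 + 0.2451) / 0.0121
  = 6.1852 · 0.4935 / 0.0121
  = 252.26
Round up → n = 253 per group.

n = 253 per group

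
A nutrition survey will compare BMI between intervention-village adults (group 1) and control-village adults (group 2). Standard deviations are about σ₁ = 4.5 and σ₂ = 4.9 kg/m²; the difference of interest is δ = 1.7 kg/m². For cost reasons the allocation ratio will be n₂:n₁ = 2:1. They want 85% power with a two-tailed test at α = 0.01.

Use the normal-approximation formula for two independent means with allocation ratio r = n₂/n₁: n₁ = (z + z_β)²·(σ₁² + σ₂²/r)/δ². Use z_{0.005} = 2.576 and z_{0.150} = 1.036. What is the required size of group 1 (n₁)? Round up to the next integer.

n₁ = 146

n₁ = (z_{α/2} + z_β)² · (σ₁² + σ₂²/r) / δ²
   = (2.576 + 1.036)² · (4.5² + 4.9²/2) / 1.7²
   = 13.0465 · (20.25 + 12.005) / 2.89
   = 13.0465 · 32.255 / 2.89
   = 145.61
Round up → n₁ = 146; n₂ = r·n₁ = 2 × 146 = 292.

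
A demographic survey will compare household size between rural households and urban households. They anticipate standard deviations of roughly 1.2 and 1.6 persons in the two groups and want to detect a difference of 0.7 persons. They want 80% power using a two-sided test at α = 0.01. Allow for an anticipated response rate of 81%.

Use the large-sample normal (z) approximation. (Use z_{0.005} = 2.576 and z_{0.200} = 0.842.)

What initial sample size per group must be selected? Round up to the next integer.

n = (z_{α/2} + z_β)² · (σ₁² + σ₂²) / δ²
  = (2.576 + 0.842)² · (1.2² + 1.6² = 4) / 0.7²
  = 11.6827 · 4 / 0.49
  = 95.37
Adjust for 81% response: 95.37 / 0.81 = 117.74.
Round up → n = 118 per group.

n = 118 per group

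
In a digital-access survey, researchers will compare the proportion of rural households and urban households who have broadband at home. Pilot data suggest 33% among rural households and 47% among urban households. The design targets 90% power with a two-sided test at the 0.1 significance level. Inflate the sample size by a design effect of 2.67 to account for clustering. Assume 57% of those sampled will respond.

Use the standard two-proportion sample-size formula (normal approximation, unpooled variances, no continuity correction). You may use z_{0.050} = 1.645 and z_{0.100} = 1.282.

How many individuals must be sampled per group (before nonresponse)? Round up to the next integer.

n = (z_{α/2} + z_β)² · [p₁(1−p₁) + p₂(1−p₂)] / (p₁ − p₂)²
  = (1.645 + 1.282)² · (0.33·0.67 + 0.47·0.53) / (-0.14)²
  = (2.927)² · (0.2211 + 0.2491) / 0.0196
  = 8.5673 · 0.4702 / 0.0196
  = 205.53
Design effect: 2.67 × 205.53 = 548.76.
Adjust for 57% response: 548.76 / 0.57 = 962.74.
Round up → n = 963 per group.

n = 963 per group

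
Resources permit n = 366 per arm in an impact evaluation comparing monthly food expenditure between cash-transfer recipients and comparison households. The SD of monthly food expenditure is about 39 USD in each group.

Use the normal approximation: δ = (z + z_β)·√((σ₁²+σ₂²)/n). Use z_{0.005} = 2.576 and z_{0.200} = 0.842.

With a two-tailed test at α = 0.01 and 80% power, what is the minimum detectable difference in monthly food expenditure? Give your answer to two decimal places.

δ = (z_{α/2} + z_β) · √((σ₁²+σ₂²)/n)
  = (2.576 + 0.842) · √(3042/366)
  = 3.418 · √8.3115
  = 3.418 · 2.8830
  = 9.8540

Minimum detectable difference ≈ 9.85 USD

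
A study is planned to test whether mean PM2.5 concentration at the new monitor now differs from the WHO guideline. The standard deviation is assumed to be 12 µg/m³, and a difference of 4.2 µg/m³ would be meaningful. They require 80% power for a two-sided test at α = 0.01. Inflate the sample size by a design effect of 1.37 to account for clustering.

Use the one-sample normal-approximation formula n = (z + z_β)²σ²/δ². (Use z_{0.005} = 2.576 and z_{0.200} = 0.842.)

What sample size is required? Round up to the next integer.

n = (z_{α/2} + z_β)² · σ² / δ²
  = (2.576 + 0.842)² · 12² / 4.2²
  = 11.6827 · 144 / 17.64
  = 95.37
Design effect: 1.37 × 95.37 = 130.66.
Round up → n = 131.

n = 131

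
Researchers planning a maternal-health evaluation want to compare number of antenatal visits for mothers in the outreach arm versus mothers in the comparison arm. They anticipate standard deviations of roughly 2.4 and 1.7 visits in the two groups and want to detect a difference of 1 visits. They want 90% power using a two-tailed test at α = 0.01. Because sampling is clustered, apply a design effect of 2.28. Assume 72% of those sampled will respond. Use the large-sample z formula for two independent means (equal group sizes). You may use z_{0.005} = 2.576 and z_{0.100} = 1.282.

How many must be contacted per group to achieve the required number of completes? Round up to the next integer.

n = 408 per group

n = (z_{α/2} + z_β)² · (σ₁² + σ₂²) / δ²
  = (2.576 + 1.282)² · (2.4² + 1.7² = 8.65) / 1²
  = 14.8842 · 8.65 / 1
  = 128.75
Design effect: 2.28 × 128.75 = 293.55.
Adjust for 72% response: 293.55 / 0.72 = 407.70.
Round up → n = 408 per group.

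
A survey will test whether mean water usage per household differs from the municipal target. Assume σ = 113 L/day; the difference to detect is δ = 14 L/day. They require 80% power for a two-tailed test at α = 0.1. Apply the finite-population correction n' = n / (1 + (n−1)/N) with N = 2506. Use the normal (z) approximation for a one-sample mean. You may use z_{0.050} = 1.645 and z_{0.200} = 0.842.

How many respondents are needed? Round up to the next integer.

n = (z_{α/2} + z_β)² · σ² / δ²
  = (1.645 + 0.842)² · 113² / 14²
  = 6.1852 · 12769 / 196
  = 402.95
Finite-population correction (N = 2506): 402.95 / (1 + (402.95 − 1)/2506) = 347.25.
Round up → n = 348.

n = 348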